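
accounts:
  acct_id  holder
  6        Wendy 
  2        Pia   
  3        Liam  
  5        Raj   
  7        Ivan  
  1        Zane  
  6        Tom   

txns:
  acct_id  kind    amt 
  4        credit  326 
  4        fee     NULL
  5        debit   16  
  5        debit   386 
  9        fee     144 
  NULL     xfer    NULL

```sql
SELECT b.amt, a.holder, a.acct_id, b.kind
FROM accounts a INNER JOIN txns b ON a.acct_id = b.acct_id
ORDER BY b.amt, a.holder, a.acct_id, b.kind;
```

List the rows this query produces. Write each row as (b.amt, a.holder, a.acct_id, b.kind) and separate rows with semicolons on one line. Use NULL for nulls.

INNER JOIN keeps only pairs where the ON condition holds.
Matching on a.acct_id = b.acct_id. A NULL in a compared column never satisfies the condition.
- a row (acct_id=6): no match → dropped.
- a row (acct_id=2): no match → dropped.
- a row (acct_id=3): no match → dropped.
- a row (acct_id=5): matches 2 b row(s) → 2 output row(s).
- a row (acct_id=7): no match → dropped.
- a row (acct_id=1): no match → dropped.
- a row (acct_id=6): no match → dropped.
After projecting and ordering:
b.amt | a.holder | a.acct_id | b.kind
16 | Raj | 5 | debit
386 | Raj | 5 | debit

(16, Raj, 5, debit); (386, Raj, 5, debit)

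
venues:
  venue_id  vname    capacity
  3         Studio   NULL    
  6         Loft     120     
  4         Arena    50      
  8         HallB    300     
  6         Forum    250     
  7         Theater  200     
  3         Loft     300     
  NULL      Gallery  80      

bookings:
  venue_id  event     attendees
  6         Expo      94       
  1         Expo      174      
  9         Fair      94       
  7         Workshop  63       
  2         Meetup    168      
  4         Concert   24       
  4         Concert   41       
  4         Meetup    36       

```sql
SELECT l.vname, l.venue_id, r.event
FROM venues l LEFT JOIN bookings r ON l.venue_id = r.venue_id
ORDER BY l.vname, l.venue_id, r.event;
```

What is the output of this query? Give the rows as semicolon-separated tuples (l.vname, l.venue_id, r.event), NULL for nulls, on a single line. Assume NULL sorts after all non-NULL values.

LEFT JOIN keeps every row from `venues`; unmatched rows get NULL for `bookings`'s columns.
Matching on l.venue_id = r.venue_id. A NULL in a compared column never satisfies the condition.
- l (venue_id=3) has no partner → padded with NULL.
- l (venue_id=6) pairs with 1 row(s) of r.
- l (venue_id=4) pairs with 3 row(s) of r.
- l (venue_id=8) has no partner → padded with NULL.
- l (venue_id=6) pairs with 1 row(s) of r.
- l (venue_id=7) pairs with 1 row(s) of r.
- l (venue_id=3) has no partner → padded with NULL.
- l (venue_id=NULL) has no partner → padded with NULL.
After projecting and ordering:
l.vname | l.venue_id | r.event
Arena | 4 | Concert
Arena | 4 | Concert
Arena | 4 | Meetup
Forum | 6 | Expo
Gallery | NULL | NULL
HallB | 8 | NULL
Loft | 3 | NULL
Loft | 6 | Expo
Studio | 3 | NULL
Theater | 7 | Workshop

(Arena, 4, Concert); (Arena, 4, Concert); (Arena, 4, Meetup); (Forum, 6, Expo); (Gallery, NULL, NULL); (HallB, 8, NULL); (Loft, 3, NULL); (Loft, 6, Expo); (Studio, 3, NULL); (Theater, 7, Workshop)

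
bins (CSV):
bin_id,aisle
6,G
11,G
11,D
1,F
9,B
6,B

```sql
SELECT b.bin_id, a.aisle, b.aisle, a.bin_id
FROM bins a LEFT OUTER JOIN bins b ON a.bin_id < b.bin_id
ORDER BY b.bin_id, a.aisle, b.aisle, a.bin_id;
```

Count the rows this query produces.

LEFT JOIN keeps every row from `bins a`; unmatched rows get NULL for `bins b`'s columns.
Matching on a.bin_id < b.bin_id.
- a row (bin_id=6): matches 3 b row(s) → 3 output row(s).
- a row (bin_id=11): no match → kept, b columns NULL.
- a row (bin_id=11): no match → kept, b columns NULL.
- a row (bin_id=1): matches 5 b row(s) → 5 output row(s).
- a row (bin_id=9): matches 2 b row(s) → 2 output row(s).
- a row (bin_id=6): matches 3 b row(s) → 3 output row(s).
Total: 13 matched + 2 padded = 15 rows.

15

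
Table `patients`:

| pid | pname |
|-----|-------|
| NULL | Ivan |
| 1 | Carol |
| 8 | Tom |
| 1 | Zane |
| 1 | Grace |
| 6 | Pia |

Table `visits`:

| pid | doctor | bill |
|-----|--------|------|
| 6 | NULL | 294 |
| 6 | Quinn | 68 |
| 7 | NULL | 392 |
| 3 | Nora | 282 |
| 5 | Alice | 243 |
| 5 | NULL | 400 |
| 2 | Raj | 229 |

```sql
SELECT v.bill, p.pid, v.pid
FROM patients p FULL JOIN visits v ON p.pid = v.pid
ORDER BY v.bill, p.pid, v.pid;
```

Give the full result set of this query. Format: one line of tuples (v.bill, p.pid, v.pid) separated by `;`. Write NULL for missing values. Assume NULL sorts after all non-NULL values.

FULL OUTER JOIN keeps every row from both sides; unmatched rows get NULL for the other side's columns.
Matching on p.pid = v.pid. A NULL in a compared column never satisfies the condition.
- p (pid=NULL) has no partner → padded with NULL.
- p (pid=1) has no partner → padded with NULL.
- p (pid=8) has no partner → padded with NULL.
- p (pid=1) has no partner → padded with NULL.
- p (pid=1) has no partner → padded with NULL.
- p (pid=6) pairs with 2 row(s) of v.
- plus 5 unmatched v row(s), each kept with NULL p columns.

(68, 6, 6); (229, NULL, 2); (243, NULL, 5); (282, NULL, 3); (294, 6, 6); (392, NULL, 7); (400, NULL, 5); (NULL, 1, NULL); (NULL, 1, NULL); (NULL, 1, NULL); (NULL, 8, NULL); (NULL, NULL, NULL)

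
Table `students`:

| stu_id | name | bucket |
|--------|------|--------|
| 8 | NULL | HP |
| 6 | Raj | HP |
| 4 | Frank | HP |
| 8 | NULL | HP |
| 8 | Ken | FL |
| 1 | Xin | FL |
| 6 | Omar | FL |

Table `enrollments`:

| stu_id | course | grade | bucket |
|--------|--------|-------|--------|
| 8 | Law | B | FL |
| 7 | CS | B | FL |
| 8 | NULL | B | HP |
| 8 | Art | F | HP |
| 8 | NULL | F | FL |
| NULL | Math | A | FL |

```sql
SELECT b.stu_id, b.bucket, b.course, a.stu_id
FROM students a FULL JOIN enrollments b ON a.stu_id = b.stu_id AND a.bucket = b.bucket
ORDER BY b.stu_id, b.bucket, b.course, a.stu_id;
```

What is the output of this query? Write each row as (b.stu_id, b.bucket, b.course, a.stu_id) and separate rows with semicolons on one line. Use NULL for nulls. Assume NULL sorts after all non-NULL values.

(7, FL, CS, NULL); (8, FL, Law, 8); (8, FL, NULL, 8); (8, HP, Art, 8); (8, HP, Art, 8); (8, HP, NULL, 8); (8, HP, NULL, 8); (NULL, FL, Math, NULL); (NULL, NULL, NULL, 1); (NULL, NULL, NULL, 4); (NULL, NULL, NULL, 6); (NULL, NULL, NULL, 6)

FULL OUTER JOIN keeps every row from both sides; unmatched rows get NULL for the other side's columns.
Matching on a.stu_id = b.stu_id AND a.bucket = b.bucket. A NULL in a compared column never satisfies the condition.
Matched pairs: 6; unmatched a rows kept: 4; unmatched b rows kept: 2.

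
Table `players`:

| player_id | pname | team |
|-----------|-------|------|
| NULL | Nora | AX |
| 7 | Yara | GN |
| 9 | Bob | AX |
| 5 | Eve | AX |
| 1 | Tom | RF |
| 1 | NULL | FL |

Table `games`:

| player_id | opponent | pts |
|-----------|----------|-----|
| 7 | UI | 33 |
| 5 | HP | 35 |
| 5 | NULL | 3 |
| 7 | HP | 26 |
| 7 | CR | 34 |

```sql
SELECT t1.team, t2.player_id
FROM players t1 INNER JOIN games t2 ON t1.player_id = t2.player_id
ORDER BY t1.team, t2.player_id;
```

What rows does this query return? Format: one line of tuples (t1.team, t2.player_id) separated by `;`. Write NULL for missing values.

(AX, 5); (AX, 5); (GN, 7); (GN, 7); (GN, 7)

INNER JOIN keeps only pairs where the ON condition holds.
Matching on t1.player_id = t2.player_id. A NULL in a compared column never satisfies the condition.
- player_id=NULL: no matching t2 row, dropped.
- player_id=7: 3 matching t2 row(s), so 3 row(s) emitted.
- player_id=9: no matching t2 row, dropped.
- player_id=5: 2 matching t2 row(s), so 2 row(s) emitted.
- player_id=1: no matching t2 row, dropped.
- player_id=1: no matching t2 row, dropped.
After projecting and ordering:
t1.team | t2.player_id
AX | 5
AX | 5
GN | 7
GN | 7
GN | 7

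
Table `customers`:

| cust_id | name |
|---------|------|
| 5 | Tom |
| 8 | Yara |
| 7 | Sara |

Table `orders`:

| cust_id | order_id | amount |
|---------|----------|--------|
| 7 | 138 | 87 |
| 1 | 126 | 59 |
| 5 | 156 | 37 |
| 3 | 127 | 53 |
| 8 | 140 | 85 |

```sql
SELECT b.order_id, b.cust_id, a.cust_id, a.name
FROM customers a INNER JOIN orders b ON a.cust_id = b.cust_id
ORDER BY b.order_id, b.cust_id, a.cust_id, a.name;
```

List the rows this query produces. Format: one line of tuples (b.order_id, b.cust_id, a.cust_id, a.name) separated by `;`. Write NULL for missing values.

INNER JOIN keeps only pairs where the ON condition holds.
Matching on a.cust_id = b.cust_id.
- a (cust_id=5) pairs with 1 row(s) of b.
- a (cust_id=8) pairs with 1 row(s) of b.
- a (cust_id=7) pairs with 1 row(s) of b.
After projecting and ordering:
b.order_id | b.cust_id | a.cust_id | a.name
138 | 7 | 7 | Sara
140 | 8 | 8 | Yara
156 | 5 | 5 | Tom

(138, 7, 7, Sara); (140, 8, 8, Yara); (156, 5, 5, Tom)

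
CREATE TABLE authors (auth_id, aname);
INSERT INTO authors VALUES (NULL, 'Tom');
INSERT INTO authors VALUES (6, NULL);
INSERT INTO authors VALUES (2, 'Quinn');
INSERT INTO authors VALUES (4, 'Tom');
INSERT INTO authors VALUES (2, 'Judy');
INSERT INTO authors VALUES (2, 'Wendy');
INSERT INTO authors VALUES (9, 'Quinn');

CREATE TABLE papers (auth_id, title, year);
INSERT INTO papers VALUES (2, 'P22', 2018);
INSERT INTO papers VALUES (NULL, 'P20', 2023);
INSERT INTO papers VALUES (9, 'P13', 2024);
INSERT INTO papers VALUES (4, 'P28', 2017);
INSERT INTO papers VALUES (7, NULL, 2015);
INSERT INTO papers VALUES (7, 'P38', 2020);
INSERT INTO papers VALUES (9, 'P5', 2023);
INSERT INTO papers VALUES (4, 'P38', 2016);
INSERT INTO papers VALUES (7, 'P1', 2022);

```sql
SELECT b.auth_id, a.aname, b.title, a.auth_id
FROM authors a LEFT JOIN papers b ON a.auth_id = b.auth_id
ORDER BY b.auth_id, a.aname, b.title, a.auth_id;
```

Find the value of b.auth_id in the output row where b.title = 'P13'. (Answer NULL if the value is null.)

LEFT JOIN keeps every row from `authors`; unmatched rows get NULL for `papers`'s columns.
Matching on a.auth_id = b.auth_id. A NULL in a compared column never satisfies the condition.
- a[0] auth_id=NULL → no match; kept with NULLs on the b side.
- a[1] auth_id=6 → no match; kept with NULLs on the b side.
- a[2] auth_id=2 → 1 match(es) in b → 1 row(s).
- a[3] auth_id=4 → 2 match(es) in b → 2 row(s).
- a[4] auth_id=2 → 1 match(es) in b → 1 row(s).
- a[5] auth_id=2 → 1 match(es) in b → 1 row(s).
- a[6] auth_id=9 → 2 match(es) in b → 2 row(s).

9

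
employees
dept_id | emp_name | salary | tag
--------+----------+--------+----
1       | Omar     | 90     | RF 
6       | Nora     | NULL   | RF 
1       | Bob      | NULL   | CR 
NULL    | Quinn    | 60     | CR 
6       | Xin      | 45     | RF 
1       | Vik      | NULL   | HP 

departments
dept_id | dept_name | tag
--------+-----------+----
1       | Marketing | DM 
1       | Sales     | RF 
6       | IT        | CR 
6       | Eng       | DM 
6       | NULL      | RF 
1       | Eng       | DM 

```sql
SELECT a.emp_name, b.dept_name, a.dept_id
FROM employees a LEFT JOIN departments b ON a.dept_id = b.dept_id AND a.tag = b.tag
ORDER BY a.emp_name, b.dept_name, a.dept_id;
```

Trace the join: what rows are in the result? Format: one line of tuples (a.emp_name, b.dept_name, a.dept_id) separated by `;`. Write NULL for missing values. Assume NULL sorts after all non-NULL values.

(Bob, NULL, 1); (Nora, NULL, 6); (Omar, Sales, 1); (Quinn, NULL, NULL); (Vik, NULL, 1); (Xin, NULL, 6)

LEFT JOIN keeps every row from `employees`; unmatched rows get NULL for `departments`'s columns.
Matching on a.dept_id = b.dept_id AND a.tag = b.tag. A NULL in a compared column never satisfies the condition.
- a row (dept_id=1, tag=RF): matches 1 b row(s) → 1 output row(s).
- a row (dept_id=6, tag=RF): matches 1 b row(s) → 1 output row(s).
- a row (dept_id=1, tag=CR): no match → kept, b columns NULL.
- a row (dept_id=NULL, tag=CR): no match → kept, b columns NULL.
- a row (dept_id=6, tag=RF): matches 1 b row(s) → 1 output row(s).
- a row (dept_id=1, tag=HP): no match → kept, b columns NULL.
After projecting and ordering:
a.emp_name | b.dept_name | a.dept_id
Bob | NULL | 1
Nora | NULL | 6
Omar | Sales | 1
Quinn | NULL | NULL
Vik | NULL | 1
Xin | NULL | 6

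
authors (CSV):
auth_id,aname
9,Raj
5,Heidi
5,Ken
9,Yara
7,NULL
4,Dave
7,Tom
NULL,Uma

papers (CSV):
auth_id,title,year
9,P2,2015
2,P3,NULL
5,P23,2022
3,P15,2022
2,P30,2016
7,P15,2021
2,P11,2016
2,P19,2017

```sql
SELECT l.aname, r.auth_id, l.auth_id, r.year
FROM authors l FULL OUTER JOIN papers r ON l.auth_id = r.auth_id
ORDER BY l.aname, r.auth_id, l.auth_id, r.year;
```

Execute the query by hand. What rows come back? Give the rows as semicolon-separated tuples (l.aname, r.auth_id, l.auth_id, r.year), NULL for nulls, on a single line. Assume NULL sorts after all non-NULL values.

FULL OUTER JOIN keeps every row from both sides; unmatched rows get NULL for the other side's columns.
Matching on l.auth_id = r.auth_id. A NULL in a compared column never satisfies the condition.
- l (auth_id=9) pairs with 1 row(s) of r.
- l (auth_id=5) pairs with 1 row(s) of r.
- l (auth_id=5) pairs with 1 row(s) of r.
- l (auth_id=9) pairs with 1 row(s) of r.
- l (auth_id=7) pairs with 1 row(s) of r.
- l (auth_id=4) has no partner → padded with NULL.
- l (auth_id=7) pairs with 1 row(s) of r.
- l (auth_id=NULL) has no partner → padded with NULL.
- 5 row(s) from r found no l partner → padded with NULL.

(Dave, NULL, 4, NULL); (Heidi, 5, 5, 2022); (Ken, 5, 5, 2022); (Raj, 9, 9, 2015); (Tom, 7, 7, 2021); (Uma, NULL, NULL, NULL); (Yara, 9, 9, 2015); (NULL, 2, NULL, 2016); (NULL, 2, NULL, 2016); (NULL, 2, NULL, 2017); (NULL, 2, NULL, NULL); (NULL, 3, NULL, 2022); (NULL, 7, 7, 2021)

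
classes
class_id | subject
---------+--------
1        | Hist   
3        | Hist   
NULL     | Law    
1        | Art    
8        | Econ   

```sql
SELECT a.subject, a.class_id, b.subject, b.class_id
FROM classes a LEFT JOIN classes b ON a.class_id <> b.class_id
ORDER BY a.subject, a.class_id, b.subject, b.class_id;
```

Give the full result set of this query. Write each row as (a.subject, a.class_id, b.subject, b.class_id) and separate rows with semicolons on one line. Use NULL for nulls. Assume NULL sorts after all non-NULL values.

(Art, 1, Econ, 8); (Art, 1, Hist, 3); (Econ, 8, Art, 1); (Econ, 8, Hist, 1); (Econ, 8, Hist, 3); (Hist, 1, Econ, 8); (Hist, 1, Hist, 3); (Hist, 3, Art, 1); (Hist, 3, Econ, 8); (Hist, 3, Hist, 1); (Law, NULL, NULL, NULL)

LEFT JOIN keeps every row from `classes a`; unmatched rows get NULL for `classes b`'s columns.
Matching on a.class_id <> b.class_id. A NULL in a compared column never satisfies the condition.
- class_id=1: 2 matching b row(s), so 2 row(s) emitted.
- class_id=3: 3 matching b row(s), so 3 row(s) emitted.
- class_id=NULL: no b row matches, row kept with b columns NULL.
- class_id=1: 2 matching b row(s), so 2 row(s) emitted.
- class_id=8: 3 matching b row(s), so 3 row(s) emitted.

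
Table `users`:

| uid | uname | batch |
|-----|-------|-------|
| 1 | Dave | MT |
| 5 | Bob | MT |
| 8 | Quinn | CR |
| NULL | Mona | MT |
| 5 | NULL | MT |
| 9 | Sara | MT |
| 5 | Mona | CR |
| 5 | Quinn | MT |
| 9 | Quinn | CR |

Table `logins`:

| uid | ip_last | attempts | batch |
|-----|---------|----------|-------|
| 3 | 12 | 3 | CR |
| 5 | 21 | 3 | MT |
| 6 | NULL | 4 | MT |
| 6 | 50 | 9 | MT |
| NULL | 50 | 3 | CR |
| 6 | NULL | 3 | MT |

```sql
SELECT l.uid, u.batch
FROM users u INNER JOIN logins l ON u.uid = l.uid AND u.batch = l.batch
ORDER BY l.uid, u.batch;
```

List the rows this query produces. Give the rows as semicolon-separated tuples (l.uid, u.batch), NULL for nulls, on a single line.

(5, MT); (5, MT); (5, MT)

INNER JOIN keeps only pairs where the ON condition holds.
Matching on u.uid = l.uid AND u.batch = l.batch. A NULL in a compared column never satisfies the condition.
- u (uid=1, batch=MT) has no partner → excluded.
- u (uid=5, batch=MT) pairs with 1 row(s) of l.
- u (uid=8, batch=CR) has no partner → excluded.
- u (uid=NULL, batch=MT) has no partner → excluded.
- u (uid=5, batch=MT) pairs with 1 row(s) of l.
- u (uid=9, batch=MT) has no partner → excluded.
- u (uid=5, batch=CR) has no partner → excluded.
- u (uid=5, batch=MT) pairs with 1 row(s) of l.
- u (uid=9, batch=CR) has no partner → excluded.
After projecting and ordering:
l.uid | u.batch
5 | MT
5 | MT
5 | MT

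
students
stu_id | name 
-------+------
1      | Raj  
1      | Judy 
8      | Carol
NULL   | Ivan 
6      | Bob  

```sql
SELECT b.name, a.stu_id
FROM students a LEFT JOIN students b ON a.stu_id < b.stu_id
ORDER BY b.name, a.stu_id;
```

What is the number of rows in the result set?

7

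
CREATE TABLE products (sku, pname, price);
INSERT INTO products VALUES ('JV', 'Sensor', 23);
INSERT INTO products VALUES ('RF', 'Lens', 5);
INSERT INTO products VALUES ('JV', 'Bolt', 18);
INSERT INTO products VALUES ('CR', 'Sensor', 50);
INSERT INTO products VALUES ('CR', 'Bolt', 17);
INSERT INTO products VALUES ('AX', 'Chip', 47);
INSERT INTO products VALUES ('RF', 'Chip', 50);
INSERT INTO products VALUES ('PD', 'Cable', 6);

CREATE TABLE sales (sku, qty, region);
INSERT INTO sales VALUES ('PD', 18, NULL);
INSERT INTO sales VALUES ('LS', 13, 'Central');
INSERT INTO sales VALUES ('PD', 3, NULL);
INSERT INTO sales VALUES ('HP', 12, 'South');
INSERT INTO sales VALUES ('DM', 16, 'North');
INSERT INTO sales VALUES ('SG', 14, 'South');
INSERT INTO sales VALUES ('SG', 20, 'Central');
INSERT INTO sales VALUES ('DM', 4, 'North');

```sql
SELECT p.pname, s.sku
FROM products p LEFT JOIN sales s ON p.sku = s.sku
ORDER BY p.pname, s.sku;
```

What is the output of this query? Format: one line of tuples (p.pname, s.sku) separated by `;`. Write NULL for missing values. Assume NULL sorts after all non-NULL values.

(Bolt, NULL); (Bolt, NULL); (Cable, PD); (Cable, PD); (Chip, NULL); (Chip, NULL); (Lens, NULL); (Sensor, NULL); (Sensor, NULL)

LEFT JOIN keeps every row from `products`; unmatched rows get NULL for `sales`'s columns.
Matching on p.sku = s.sku.
- sku=JV: no s row matches, row kept with s columns NULL.
- sku=RF: no s row matches, row kept with s columns NULL.
- sku=JV: no s row matches, row kept with s columns NULL.
- sku=CR: no s row matches, row kept with s columns NULL.
- sku=CR: no s row matches, row kept with s columns NULL.
- sku=AX: no s row matches, row kept with s columns NULL.
- sku=RF: no s row matches, row kept with s columns NULL.
- sku=PD: 2 matching s row(s), so 2 row(s) emitted.
After projecting and ordering:
p.pname | s.sku
Bolt | NULL
Bolt | NULL
Cable | PD
Cable | PD
Chip | NULL
Chip | NULL
Lens | NULL
Sensor | NULL
Sensor | NULL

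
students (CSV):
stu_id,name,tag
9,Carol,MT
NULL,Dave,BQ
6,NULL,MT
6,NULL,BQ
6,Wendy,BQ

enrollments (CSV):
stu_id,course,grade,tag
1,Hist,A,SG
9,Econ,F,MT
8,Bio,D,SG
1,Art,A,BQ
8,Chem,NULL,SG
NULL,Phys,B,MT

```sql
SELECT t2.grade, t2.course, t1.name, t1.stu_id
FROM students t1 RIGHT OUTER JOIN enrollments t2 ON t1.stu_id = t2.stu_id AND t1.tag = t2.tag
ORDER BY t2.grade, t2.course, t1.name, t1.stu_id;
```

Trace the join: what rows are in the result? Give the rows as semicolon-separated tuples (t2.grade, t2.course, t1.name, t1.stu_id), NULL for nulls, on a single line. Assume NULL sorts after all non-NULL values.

(A, Art, NULL, NULL); (A, Hist, NULL, NULL); (B, Phys, NULL, NULL); (D, Bio, NULL, NULL); (F, Econ, Carol, 9); (NULL, Chem, NULL, NULL)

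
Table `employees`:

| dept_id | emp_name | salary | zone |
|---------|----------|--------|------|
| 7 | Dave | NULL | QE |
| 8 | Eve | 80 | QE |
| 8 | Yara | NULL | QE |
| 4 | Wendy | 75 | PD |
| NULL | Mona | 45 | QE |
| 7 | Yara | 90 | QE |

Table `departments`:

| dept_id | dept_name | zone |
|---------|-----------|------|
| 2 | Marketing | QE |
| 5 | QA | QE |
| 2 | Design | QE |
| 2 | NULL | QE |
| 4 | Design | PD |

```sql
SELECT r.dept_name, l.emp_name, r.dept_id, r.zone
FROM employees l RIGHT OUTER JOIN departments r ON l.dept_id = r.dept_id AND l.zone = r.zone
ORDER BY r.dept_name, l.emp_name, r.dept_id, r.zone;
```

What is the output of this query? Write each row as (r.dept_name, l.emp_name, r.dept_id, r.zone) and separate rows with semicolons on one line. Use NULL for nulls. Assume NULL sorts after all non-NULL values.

(Design, Wendy, 4, PD); (Design, NULL, 2, QE); (Marketing, NULL, 2, QE); (QA, NULL, 5, QE); (NULL, NULL, 2, QE)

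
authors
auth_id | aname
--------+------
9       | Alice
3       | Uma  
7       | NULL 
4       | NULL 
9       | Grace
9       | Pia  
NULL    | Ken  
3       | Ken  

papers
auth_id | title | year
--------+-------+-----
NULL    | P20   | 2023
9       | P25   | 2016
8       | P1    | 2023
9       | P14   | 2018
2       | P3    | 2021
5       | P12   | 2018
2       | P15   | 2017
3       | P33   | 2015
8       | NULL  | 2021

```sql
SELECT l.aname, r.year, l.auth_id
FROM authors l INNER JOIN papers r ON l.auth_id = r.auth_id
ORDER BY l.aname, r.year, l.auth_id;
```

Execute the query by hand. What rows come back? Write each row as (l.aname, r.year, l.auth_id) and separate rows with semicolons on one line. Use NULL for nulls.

(Alice, 2016, 9); (Alice, 2018, 9); (Grace, 2016, 9); (Grace, 2018, 9); (Ken, 2015, 3); (Pia, 2016, 9); (Pia, 2018, 9); (Uma, 2015, 3)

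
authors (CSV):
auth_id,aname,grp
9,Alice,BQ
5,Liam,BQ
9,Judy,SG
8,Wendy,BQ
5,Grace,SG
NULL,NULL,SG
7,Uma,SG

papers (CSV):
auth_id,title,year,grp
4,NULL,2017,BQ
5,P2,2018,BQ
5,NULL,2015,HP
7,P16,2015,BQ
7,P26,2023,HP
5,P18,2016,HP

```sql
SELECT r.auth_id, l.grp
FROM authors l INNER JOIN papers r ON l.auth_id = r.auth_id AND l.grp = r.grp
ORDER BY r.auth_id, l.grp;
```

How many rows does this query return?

1

INNER JOIN keeps only pairs where the ON condition holds.
Matching on l.auth_id = r.auth_id AND l.grp = r.grp. A NULL in a compared column never satisfies the condition.
- l (auth_id=9, grp=BQ) has no partner → excluded.
- l (auth_id=5, grp=BQ) pairs with 1 row(s) of r.
- l (auth_id=9, grp=SG) has no partner → excluded.
- l (auth_id=8, grp=BQ) has no partner → excluded.
- l (auth_id=5, grp=SG) has no partner → excluded.
- l (auth_id=NULL, grp=SG) has no partner → excluded.
- l (auth_id=7, grp=SG) has no partner → excluded.
Total: 1 rows.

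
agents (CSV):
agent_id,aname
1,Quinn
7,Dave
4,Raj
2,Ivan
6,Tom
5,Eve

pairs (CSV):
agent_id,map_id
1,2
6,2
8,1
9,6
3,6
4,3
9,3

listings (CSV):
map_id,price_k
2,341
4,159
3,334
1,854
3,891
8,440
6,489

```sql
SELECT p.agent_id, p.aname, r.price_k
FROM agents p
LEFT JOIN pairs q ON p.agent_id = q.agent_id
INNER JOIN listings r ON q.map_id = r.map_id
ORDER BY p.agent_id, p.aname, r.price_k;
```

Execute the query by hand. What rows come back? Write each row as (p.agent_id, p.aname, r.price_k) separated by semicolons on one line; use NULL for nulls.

(1, Quinn, 341); (4, Raj, 334); (4, Raj, 891); (6, Tom, 341)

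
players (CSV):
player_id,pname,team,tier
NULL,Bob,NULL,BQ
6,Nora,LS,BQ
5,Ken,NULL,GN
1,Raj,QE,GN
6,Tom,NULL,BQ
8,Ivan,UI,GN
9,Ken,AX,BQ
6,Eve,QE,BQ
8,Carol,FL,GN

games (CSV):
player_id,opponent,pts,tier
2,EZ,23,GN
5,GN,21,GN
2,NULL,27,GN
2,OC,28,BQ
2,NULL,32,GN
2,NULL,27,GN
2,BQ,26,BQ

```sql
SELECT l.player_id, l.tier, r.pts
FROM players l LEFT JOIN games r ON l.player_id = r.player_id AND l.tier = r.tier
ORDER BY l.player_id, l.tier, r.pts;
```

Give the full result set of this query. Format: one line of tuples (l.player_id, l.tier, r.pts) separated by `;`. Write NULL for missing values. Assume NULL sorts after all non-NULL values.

(1, GN, NULL); (5, GN, 21); (6, BQ, NULL); (6, BQ, NULL); (6, BQ, NULL); (8, GN, NULL); (8, GN, NULL); (9, BQ, NULL); (NULL, BQ, NULL)

LEFT JOIN keeps every row from `players`; unmatched rows get NULL for `games`'s columns.
Matching on l.player_id = r.player_id AND l.tier = r.tier. A NULL in a compared column never satisfies the condition.
- l row (player_id=NULL, tier=BQ): no match → kept, r columns NULL.
- l row (player_id=6, tier=BQ): no match → kept, r columns NULL.
- l row (player_id=5, tier=GN): matches 1 r row(s) → 1 output row(s).
- l row (player_id=1, tier=GN): no match → kept, r columns NULL.
- l row (player_id=6, tier=BQ): no match → kept, r columns NULL.
- l row (player_id=8, tier=GN): no match → kept, r columns NULL.
- l row (player_id=9, tier=BQ): no match → kept, r columns NULL.
- l row (player_id=6, tier=BQ): no match → kept, r columns NULL.
- l row (player_id=8, tier=GN): no match → kept, r columns NULL.
After projecting and ordering:
l.player_id | l.tier | r.pts
1 | GN | NULL
5 | GN | 21
6 | BQ | NULL
6 | BQ | NULL
6 | BQ | NULL
8 | GN | NULL
8 | GN | NULL
9 | BQ | NULL
NULL | BQ | NULL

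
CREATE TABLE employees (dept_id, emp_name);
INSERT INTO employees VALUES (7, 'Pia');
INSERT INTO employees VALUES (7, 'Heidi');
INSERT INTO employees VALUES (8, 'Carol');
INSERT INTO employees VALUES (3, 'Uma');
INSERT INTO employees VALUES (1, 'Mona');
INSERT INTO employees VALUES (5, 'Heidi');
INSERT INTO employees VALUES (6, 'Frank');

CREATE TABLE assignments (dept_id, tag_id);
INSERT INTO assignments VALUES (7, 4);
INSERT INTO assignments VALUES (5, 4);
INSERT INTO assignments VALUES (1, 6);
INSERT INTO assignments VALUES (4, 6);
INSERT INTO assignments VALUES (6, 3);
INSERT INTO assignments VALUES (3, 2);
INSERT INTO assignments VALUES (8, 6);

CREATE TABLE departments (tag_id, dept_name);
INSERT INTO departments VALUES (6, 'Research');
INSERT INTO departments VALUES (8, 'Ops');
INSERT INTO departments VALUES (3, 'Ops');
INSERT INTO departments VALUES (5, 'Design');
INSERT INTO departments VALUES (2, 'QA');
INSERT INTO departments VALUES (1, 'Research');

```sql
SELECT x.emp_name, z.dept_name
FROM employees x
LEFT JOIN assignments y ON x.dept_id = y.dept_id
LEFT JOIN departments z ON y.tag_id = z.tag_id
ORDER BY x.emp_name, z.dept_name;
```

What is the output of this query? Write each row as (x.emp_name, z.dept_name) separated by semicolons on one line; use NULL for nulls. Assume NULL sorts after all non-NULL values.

(Carol, Research); (Frank, Ops); (Heidi, NULL); (Heidi, NULL); (Mona, Research); (Pia, NULL); (Uma, QA)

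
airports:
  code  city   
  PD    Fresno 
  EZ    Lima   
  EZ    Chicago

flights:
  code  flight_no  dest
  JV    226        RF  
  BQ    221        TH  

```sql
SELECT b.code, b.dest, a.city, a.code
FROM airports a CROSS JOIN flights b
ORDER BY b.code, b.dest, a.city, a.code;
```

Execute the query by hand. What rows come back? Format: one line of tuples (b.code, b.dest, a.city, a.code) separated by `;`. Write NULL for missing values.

(BQ, TH, Chicago, EZ); (BQ, TH, Fresno, PD); (BQ, TH, Lima, EZ); (JV, RF, Chicago, EZ); (JV, RF, Fresno, PD); (JV, RF, Lima, EZ)

CROSS JOIN pairs every row of `airports` with every row of `flights`: 3 × 2 = 6 rows.
After projecting and ordering:
b.code | b.dest | a.city | a.code
BQ | TH | Chicago | EZ
BQ | TH | Fresno | PD
BQ | TH | Lima | EZ
JV | RF | Chicago | EZ
JV | RF | Fresno | PD
JV | RF | Lima | EZ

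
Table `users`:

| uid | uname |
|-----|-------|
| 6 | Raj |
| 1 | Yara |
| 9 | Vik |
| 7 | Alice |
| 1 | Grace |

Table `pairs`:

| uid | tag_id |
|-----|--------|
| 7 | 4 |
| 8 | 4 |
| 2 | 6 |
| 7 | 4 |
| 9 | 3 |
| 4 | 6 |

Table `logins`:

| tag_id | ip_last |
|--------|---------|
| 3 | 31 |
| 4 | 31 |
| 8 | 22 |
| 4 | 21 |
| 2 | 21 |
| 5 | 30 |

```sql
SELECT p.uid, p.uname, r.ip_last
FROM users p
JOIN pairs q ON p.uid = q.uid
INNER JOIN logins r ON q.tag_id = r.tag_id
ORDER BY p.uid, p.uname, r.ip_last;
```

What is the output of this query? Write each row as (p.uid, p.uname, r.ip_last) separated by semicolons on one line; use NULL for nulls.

Step 1 — p INNER JOIN q on uid → 3 row(s).
Then INNER JOIN `logins r` on tag_id: keep only rows whose q.tag_id appears in r.

(7, Alice, 21); (7, Alice, 21); (7, Alice, 31); (7, Alice, 31); (9, Vik, 31)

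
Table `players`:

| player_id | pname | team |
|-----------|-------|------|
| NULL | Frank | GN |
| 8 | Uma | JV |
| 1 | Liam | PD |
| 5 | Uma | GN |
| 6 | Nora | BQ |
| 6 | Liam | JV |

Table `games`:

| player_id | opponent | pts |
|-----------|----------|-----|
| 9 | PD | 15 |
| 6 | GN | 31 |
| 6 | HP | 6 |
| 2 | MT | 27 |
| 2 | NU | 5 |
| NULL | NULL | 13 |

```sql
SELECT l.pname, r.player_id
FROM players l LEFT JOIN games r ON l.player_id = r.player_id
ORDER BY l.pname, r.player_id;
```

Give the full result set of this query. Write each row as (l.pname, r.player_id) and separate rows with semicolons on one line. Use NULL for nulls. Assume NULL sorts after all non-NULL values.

(Frank, NULL); (Liam, 6); (Liam, 6); (Liam, NULL); (Nora, 6); (Nora, 6); (Uma, NULL); (Uma, NULL)

LEFT JOIN keeps every row from `players`; unmatched rows get NULL for `games`'s columns.
Matching on l.player_id = r.player_id. A NULL in a compared column never satisfies the condition.
- l (player_id=NULL) has no partner → padded with NULL.
- l (player_id=8) has no partner → padded with NULL.
- l (player_id=1) has no partner → padded with NULL.
- l (player_id=5) has no partner → padded with NULL.
- l (player_id=6) pairs with 2 row(s) of r.
- l (player_id=6) pairs with 2 row(s) of r.
After projecting and ordering:
l.pname | r.player_id
Frank | NULL
Liam | 6
Liam | 6
Liam | NULL
Nora | 6
Nora | 6
Uma | NULL
Uma | NULL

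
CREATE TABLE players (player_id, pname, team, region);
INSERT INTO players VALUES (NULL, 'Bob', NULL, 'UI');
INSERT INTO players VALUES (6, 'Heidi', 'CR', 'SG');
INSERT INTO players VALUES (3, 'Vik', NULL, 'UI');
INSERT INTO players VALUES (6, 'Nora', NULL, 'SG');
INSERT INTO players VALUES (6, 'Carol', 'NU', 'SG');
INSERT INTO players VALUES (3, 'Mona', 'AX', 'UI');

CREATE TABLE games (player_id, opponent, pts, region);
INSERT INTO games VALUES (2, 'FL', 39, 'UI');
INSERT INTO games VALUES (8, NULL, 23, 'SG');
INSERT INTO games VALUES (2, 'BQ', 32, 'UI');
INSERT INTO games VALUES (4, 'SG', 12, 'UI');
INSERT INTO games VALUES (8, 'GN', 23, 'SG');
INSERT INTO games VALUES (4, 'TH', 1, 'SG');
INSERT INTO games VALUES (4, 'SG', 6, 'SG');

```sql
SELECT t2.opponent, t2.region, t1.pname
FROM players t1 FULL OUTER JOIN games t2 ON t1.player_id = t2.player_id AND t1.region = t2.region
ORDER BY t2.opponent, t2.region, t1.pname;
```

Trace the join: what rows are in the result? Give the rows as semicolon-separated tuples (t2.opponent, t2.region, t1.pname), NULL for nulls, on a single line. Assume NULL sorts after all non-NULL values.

(BQ, UI, NULL); (FL, UI, NULL); (GN, SG, NULL); (SG, SG, NULL); (SG, UI, NULL); (TH, SG, NULL); (NULL, SG, NULL); (NULL, NULL, Bob); (NULL, NULL, Carol); (NULL, NULL, Heidi); (NULL, NULL, Mona); (NULL, NULL, Nora); (NULL, NULL, Vik)

FULL OUTER JOIN keeps every row from both sides; unmatched rows get NULL for the other side's columns.
Matching on t1.player_id = t2.player_id AND t1.region = t2.region. A NULL in a compared column never satisfies the condition.
Matched pairs: 0; unmatched t1 rows kept: 6; unmatched t2 rows kept: 7.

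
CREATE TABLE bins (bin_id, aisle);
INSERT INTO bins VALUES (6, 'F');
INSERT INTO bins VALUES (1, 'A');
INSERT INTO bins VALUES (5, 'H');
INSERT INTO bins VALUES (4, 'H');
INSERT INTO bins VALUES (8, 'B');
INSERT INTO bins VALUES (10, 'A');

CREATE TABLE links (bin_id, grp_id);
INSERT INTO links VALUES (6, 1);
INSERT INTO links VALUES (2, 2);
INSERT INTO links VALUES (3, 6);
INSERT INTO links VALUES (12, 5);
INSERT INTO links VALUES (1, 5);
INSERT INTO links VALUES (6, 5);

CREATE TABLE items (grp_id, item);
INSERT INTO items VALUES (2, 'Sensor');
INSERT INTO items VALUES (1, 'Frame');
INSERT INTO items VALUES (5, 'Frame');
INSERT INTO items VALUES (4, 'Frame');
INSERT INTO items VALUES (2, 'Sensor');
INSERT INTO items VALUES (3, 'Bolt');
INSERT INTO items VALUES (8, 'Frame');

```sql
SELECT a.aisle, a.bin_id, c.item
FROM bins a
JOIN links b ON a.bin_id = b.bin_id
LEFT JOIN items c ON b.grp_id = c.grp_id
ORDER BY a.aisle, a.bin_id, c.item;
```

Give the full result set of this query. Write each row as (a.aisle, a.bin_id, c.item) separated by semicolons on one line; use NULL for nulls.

Joins associate left-to-right: bins INNER JOIN links on bin_id gives 3 intermediate row(s).
Then LEFT JOIN `items c` on grp_id: each of those 3 rows is kept; rows whose b.grp_id has no match in c get NULL for c's columns.

(A, 1, Frame); (F, 6, Frame); (F, 6, Frame)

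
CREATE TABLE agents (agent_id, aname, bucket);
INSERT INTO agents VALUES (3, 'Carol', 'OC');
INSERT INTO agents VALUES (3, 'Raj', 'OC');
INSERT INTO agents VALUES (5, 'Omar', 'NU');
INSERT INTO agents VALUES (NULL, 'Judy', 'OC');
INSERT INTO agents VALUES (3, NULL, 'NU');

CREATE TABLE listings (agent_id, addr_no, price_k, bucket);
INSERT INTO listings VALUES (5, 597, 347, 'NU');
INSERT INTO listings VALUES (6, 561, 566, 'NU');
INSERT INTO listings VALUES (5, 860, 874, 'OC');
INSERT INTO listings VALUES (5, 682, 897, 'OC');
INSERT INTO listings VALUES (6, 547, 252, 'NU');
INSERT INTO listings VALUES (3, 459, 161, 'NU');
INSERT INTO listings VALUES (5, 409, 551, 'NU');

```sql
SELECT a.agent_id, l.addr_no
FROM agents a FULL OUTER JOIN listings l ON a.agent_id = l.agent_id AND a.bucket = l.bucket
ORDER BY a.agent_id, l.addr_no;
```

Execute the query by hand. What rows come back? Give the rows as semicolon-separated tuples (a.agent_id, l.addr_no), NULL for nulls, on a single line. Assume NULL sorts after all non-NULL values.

FULL OUTER JOIN keeps every row from both sides; unmatched rows get NULL for the other side's columns.
Matching on a.agent_id = l.agent_id AND a.bucket = l.bucket. A NULL in a compared column never satisfies the condition.
- a (agent_id=3, bucket=OC) has no partner → padded with NULL.
- a (agent_id=3, bucket=OC) has no partner → padded with NULL.
- a (agent_id=5, bucket=NU) pairs with 2 row(s) of l.
- a (agent_id=NULL, bucket=OC) has no partner → padded with NULL.
- a (agent_id=3, bucket=NU) pairs with 1 row(s) of l.
- 4 l row(s) had no a match → kept, a columns NULL.
After projecting and ordering:
a.agent_id | l.addr_no
3 | 459
3 | NULL
3 | NULL
5 | 409
5 | 597
NULL | 547
NULL | 561
NULL | 682
NULL | 860
NULL | NULL

(3, 459); (3, NULL); (3, NULL); (5, 409); (5, 597); (NULL, 547); (NULL, 561); (NULL, 682); (NULL, 860); (NULL, NULL)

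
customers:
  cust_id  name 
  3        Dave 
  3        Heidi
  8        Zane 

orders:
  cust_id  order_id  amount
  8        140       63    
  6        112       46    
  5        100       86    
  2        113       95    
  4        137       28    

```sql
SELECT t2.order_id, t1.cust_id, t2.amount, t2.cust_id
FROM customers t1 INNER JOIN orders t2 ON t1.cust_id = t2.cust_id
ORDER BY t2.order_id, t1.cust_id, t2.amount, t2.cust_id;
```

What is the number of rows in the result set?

1

INNER JOIN keeps only pairs where the ON condition holds.
Matching on t1.cust_id = t2.cust_id.
- cust_id=3: no matching t2 row, dropped.
- cust_id=3: no matching t2 row, dropped.
- cust_id=8: 1 matching t2 row(s), so 1 row(s) emitted.
Total: 1 rows.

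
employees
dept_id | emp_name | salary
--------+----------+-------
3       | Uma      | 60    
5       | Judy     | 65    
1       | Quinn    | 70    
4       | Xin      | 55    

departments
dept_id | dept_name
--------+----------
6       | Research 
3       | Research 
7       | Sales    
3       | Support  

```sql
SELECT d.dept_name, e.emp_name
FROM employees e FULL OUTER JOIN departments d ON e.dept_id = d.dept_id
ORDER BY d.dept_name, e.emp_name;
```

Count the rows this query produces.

FULL OUTER JOIN keeps every row from both sides; unmatched rows get NULL for the other side's columns.
Matching on e.dept_id = d.dept_id.
- e (dept_id=3) pairs with 2 row(s) of d.
- e (dept_id=5) has no partner → padded with NULL.
- e (dept_id=1) has no partner → padded with NULL.
- e (dept_id=4) has no partner → padded with NULL.
- 2 d row(s) had no e match → kept, e columns NULL.
Total: 2 matched + 5 padded = 7 rows.

7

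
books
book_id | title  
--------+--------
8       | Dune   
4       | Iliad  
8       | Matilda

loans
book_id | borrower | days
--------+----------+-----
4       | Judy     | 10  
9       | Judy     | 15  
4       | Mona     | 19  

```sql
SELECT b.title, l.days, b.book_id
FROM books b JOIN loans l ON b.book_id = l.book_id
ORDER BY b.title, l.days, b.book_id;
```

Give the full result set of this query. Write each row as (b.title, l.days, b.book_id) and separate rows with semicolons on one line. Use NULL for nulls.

INNER JOIN keeps only pairs where the ON condition holds.
Matching on b.book_id = l.book_id.
Matched pairs: 2.

(Iliad, 10, 4); (Iliad, 19, 4)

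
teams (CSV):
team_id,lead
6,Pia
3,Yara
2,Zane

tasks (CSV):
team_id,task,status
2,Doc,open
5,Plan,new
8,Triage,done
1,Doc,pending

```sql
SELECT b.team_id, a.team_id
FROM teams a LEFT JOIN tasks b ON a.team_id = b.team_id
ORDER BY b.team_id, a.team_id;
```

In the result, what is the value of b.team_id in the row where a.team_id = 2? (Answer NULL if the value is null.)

2

LEFT JOIN keeps every row from `teams`; unmatched rows get NULL for `tasks`'s columns.
Matching on a.team_id = b.team_id.
Matched pairs: 1; unmatched a rows kept: 2.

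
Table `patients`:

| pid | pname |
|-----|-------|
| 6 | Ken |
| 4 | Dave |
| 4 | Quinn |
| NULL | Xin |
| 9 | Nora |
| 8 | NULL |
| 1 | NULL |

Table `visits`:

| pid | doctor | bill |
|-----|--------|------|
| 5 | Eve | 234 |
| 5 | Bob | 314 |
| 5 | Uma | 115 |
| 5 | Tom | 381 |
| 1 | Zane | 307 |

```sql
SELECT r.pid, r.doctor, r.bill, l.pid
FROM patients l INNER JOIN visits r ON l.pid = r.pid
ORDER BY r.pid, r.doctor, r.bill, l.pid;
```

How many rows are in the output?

1

INNER JOIN keeps only pairs where the ON condition holds.
Matching on l.pid = r.pid. A NULL in a compared column never satisfies the condition.
- l row (pid=6): no match → dropped.
- l row (pid=4): no match → dropped.
- l row (pid=4): no match → dropped.
- l row (pid=NULL): no match → dropped.
- l row (pid=9): no match → dropped.
- l row (pid=8): no match → dropped.
- l row (pid=1): matches 1 r row(s) → 1 output row(s).
Total: 1 rows.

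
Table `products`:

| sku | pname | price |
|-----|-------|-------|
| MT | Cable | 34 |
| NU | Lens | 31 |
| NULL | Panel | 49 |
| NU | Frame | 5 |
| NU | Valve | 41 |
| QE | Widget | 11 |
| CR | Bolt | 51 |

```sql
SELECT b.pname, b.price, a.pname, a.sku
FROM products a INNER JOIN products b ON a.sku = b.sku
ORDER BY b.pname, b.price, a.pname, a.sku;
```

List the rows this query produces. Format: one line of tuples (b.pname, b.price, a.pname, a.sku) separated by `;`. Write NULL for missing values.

(Bolt, 51, Bolt, CR); (Cable, 34, Cable, MT); (Frame, 5, Frame, NU); (Frame, 5, Lens, NU); (Frame, 5, Valve, NU); (Lens, 31, Frame, NU); (Lens, 31, Lens, NU); (Lens, 31, Valve, NU); (Valve, 41, Frame, NU); (Valve, 41, Lens, NU); (Valve, 41, Valve, NU); (Widget, 11, Widget, QE)

INNER JOIN keeps only pairs where the ON condition holds.
Matching on a.sku = b.sku. A NULL in a compared column never satisfies the condition.
Matched pairs: 12.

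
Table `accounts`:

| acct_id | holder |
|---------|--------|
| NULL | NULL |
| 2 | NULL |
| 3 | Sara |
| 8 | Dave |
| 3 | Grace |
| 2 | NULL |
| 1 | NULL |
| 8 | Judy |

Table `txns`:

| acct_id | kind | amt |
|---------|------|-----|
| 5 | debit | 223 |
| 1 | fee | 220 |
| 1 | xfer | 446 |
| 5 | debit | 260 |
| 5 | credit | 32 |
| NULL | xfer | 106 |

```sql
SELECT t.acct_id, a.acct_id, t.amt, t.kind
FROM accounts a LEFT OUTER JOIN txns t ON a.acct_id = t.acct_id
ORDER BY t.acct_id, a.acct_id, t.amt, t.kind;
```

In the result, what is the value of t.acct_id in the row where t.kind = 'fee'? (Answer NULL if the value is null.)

LEFT JOIN keeps every row from `accounts`; unmatched rows get NULL for `txns`'s columns.
Matching on a.acct_id = t.acct_id. A NULL in a compared column never satisfies the condition.
- a[0] acct_id=NULL → no match; kept with NULLs on the t side.
- a[1] acct_id=2 → no match; kept with NULLs on the t side.
- a[2] acct_id=3 → no match; kept with NULLs on the t side.
- a[3] acct_id=8 → no match; kept with NULLs on the t side.
- a[4] acct_id=3 → no match; kept with NULLs on the t side.
- a[5] acct_id=2 → no match; kept with NULLs on the t side.
- a[6] acct_id=1 → 2 match(es) in t → 2 row(s).
- a[7] acct_id=8 → no match; kept with NULLs on the t side.

1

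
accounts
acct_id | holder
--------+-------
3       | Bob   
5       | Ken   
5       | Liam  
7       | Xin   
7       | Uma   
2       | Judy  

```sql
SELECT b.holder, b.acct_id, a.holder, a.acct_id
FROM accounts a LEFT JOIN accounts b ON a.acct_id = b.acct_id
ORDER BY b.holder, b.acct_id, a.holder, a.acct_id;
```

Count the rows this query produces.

10

LEFT JOIN keeps every row from `accounts a`; unmatched rows get NULL for `accounts b`'s columns.
Matching on a.acct_id = b.acct_id.
Matched pairs: 10; unmatched a rows kept: 0.
Total: 10 rows.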